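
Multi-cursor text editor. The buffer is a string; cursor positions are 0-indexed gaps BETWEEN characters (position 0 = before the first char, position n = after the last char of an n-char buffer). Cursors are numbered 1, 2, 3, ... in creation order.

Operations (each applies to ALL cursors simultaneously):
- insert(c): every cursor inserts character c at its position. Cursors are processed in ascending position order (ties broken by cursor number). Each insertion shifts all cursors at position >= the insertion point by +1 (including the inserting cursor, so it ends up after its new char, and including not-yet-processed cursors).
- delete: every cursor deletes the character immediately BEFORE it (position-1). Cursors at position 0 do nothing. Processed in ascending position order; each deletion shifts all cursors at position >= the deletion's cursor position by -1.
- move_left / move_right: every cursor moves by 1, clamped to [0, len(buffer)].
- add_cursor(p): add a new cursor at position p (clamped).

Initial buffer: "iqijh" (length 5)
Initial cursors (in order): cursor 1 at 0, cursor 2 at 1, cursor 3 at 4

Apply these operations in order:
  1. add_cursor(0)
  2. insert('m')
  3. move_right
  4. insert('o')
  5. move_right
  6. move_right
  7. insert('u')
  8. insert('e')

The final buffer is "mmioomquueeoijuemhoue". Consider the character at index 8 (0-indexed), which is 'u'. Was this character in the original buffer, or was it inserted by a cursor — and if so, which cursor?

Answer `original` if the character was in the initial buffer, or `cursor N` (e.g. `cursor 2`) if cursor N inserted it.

Answer: cursor 4

Derivation:
After op 1 (add_cursor(0)): buffer="iqijh" (len 5), cursors c1@0 c4@0 c2@1 c3@4, authorship .....
After op 2 (insert('m')): buffer="mmimqijmh" (len 9), cursors c1@2 c4@2 c2@4 c3@8, authorship 14.2...3.
After op 3 (move_right): buffer="mmimqijmh" (len 9), cursors c1@3 c4@3 c2@5 c3@9, authorship 14.2...3.
After op 4 (insert('o')): buffer="mmioomqoijmho" (len 13), cursors c1@5 c4@5 c2@8 c3@13, authorship 14.142.2..3.3
After op 5 (move_right): buffer="mmioomqoijmho" (len 13), cursors c1@6 c4@6 c2@9 c3@13, authorship 14.142.2..3.3
After op 6 (move_right): buffer="mmioomqoijmho" (len 13), cursors c1@7 c4@7 c2@10 c3@13, authorship 14.142.2..3.3
After op 7 (insert('u')): buffer="mmioomquuoijumhou" (len 17), cursors c1@9 c4@9 c2@13 c3@17, authorship 14.142.142..23.33
After op 8 (insert('e')): buffer="mmioomquueeoijuemhoue" (len 21), cursors c1@11 c4@11 c2@16 c3@21, authorship 14.142.14142..223.333
Authorship (.=original, N=cursor N): 1 4 . 1 4 2 . 1 4 1 4 2 . . 2 2 3 . 3 3 3
Index 8: author = 4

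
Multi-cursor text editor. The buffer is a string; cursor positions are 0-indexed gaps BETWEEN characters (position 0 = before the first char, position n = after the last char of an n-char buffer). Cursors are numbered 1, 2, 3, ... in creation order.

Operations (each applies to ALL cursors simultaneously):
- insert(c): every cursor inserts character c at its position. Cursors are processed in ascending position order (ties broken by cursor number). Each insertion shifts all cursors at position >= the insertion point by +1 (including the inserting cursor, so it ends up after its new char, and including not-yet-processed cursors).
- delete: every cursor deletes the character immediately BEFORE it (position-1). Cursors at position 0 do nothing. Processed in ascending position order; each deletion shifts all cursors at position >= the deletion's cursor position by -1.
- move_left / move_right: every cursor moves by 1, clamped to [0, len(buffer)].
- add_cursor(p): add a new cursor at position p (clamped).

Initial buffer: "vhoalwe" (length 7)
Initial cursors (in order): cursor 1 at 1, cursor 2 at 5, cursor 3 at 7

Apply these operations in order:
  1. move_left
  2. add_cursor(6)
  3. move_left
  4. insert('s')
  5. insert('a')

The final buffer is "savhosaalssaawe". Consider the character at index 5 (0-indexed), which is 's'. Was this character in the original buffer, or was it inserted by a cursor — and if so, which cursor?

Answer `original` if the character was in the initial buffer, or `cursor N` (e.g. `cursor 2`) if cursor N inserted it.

After op 1 (move_left): buffer="vhoalwe" (len 7), cursors c1@0 c2@4 c3@6, authorship .......
After op 2 (add_cursor(6)): buffer="vhoalwe" (len 7), cursors c1@0 c2@4 c3@6 c4@6, authorship .......
After op 3 (move_left): buffer="vhoalwe" (len 7), cursors c1@0 c2@3 c3@5 c4@5, authorship .......
After op 4 (insert('s')): buffer="svhosalsswe" (len 11), cursors c1@1 c2@5 c3@9 c4@9, authorship 1...2..34..
After op 5 (insert('a')): buffer="savhosaalssaawe" (len 15), cursors c1@2 c2@7 c3@13 c4@13, authorship 11...22..3434..
Authorship (.=original, N=cursor N): 1 1 . . . 2 2 . . 3 4 3 4 . .
Index 5: author = 2

Answer: cursor 2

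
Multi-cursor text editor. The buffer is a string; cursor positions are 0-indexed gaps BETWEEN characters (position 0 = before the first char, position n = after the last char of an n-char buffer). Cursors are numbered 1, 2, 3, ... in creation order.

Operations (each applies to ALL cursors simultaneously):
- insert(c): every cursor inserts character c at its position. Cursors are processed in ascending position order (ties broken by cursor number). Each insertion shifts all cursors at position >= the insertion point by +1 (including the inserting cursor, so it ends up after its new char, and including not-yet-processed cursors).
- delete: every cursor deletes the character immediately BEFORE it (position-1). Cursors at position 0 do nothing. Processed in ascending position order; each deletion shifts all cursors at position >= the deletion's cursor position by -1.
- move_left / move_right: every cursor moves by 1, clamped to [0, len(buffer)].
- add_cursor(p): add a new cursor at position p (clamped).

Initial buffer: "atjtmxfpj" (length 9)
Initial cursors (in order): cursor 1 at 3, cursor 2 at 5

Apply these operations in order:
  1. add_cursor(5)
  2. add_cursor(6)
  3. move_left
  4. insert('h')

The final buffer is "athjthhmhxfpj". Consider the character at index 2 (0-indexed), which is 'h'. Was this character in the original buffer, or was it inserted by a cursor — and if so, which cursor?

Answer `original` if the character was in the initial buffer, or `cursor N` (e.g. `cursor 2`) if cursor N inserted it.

Answer: cursor 1

Derivation:
After op 1 (add_cursor(5)): buffer="atjtmxfpj" (len 9), cursors c1@3 c2@5 c3@5, authorship .........
After op 2 (add_cursor(6)): buffer="atjtmxfpj" (len 9), cursors c1@3 c2@5 c3@5 c4@6, authorship .........
After op 3 (move_left): buffer="atjtmxfpj" (len 9), cursors c1@2 c2@4 c3@4 c4@5, authorship .........
After op 4 (insert('h')): buffer="athjthhmhxfpj" (len 13), cursors c1@3 c2@7 c3@7 c4@9, authorship ..1..23.4....
Authorship (.=original, N=cursor N): . . 1 . . 2 3 . 4 . . . .
Index 2: author = 1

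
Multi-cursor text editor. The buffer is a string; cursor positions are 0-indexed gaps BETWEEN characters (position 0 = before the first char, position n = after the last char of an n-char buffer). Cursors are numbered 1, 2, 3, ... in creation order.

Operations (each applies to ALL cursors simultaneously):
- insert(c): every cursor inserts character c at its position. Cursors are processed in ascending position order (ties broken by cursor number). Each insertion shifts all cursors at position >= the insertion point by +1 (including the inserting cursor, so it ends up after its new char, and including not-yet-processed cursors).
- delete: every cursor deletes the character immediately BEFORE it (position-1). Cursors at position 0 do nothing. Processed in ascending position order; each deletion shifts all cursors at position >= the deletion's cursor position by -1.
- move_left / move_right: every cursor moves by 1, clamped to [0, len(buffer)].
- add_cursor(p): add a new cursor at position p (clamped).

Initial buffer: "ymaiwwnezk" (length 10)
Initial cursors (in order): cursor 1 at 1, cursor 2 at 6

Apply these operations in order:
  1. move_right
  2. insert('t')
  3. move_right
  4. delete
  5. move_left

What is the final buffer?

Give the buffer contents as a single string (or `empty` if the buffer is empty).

After op 1 (move_right): buffer="ymaiwwnezk" (len 10), cursors c1@2 c2@7, authorship ..........
After op 2 (insert('t')): buffer="ymtaiwwntezk" (len 12), cursors c1@3 c2@9, authorship ..1.....2...
After op 3 (move_right): buffer="ymtaiwwntezk" (len 12), cursors c1@4 c2@10, authorship ..1.....2...
After op 4 (delete): buffer="ymtiwwntzk" (len 10), cursors c1@3 c2@8, authorship ..1....2..
After op 5 (move_left): buffer="ymtiwwntzk" (len 10), cursors c1@2 c2@7, authorship ..1....2..

Answer: ymtiwwntzk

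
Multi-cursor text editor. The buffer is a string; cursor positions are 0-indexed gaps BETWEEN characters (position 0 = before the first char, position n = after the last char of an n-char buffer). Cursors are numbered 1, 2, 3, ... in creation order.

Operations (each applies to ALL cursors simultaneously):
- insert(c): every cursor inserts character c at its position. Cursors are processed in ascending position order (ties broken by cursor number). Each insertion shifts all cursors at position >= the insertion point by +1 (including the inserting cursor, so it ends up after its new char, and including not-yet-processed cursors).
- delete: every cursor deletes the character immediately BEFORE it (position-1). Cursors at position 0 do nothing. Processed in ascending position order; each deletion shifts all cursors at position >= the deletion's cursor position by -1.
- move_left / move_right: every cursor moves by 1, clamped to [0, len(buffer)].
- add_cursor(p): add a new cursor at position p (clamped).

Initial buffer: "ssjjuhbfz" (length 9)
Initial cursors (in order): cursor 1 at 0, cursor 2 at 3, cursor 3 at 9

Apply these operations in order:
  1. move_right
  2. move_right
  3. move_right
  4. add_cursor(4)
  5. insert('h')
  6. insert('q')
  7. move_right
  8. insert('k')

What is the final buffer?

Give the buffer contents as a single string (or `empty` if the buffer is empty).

After op 1 (move_right): buffer="ssjjuhbfz" (len 9), cursors c1@1 c2@4 c3@9, authorship .........
After op 2 (move_right): buffer="ssjjuhbfz" (len 9), cursors c1@2 c2@5 c3@9, authorship .........
After op 3 (move_right): buffer="ssjjuhbfz" (len 9), cursors c1@3 c2@6 c3@9, authorship .........
After op 4 (add_cursor(4)): buffer="ssjjuhbfz" (len 9), cursors c1@3 c4@4 c2@6 c3@9, authorship .........
After op 5 (insert('h')): buffer="ssjhjhuhhbfzh" (len 13), cursors c1@4 c4@6 c2@9 c3@13, authorship ...1.4..2...3
After op 6 (insert('q')): buffer="ssjhqjhquhhqbfzhq" (len 17), cursors c1@5 c4@8 c2@12 c3@17, authorship ...11.44..22...33
After op 7 (move_right): buffer="ssjhqjhquhhqbfzhq" (len 17), cursors c1@6 c4@9 c2@13 c3@17, authorship ...11.44..22...33
After op 8 (insert('k')): buffer="ssjhqjkhqukhhqbkfzhqk" (len 21), cursors c1@7 c4@11 c2@16 c3@21, authorship ...11.144.4.22.2..333

Answer: ssjhqjkhqukhhqbkfzhqk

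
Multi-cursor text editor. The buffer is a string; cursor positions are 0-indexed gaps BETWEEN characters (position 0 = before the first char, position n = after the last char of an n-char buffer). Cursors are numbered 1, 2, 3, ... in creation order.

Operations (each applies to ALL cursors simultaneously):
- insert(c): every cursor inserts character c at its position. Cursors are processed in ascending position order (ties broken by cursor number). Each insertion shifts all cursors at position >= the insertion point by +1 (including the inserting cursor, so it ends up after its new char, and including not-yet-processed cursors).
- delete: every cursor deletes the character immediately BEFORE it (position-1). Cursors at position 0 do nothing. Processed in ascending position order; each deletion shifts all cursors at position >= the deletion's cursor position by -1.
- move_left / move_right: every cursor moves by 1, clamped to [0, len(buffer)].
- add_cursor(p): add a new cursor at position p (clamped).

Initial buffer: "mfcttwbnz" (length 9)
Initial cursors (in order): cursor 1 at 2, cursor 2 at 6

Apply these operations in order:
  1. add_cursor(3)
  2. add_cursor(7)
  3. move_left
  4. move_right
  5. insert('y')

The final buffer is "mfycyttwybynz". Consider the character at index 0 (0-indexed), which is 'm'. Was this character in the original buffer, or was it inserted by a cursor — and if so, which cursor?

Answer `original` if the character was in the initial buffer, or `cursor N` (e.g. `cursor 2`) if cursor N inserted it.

Answer: original

Derivation:
After op 1 (add_cursor(3)): buffer="mfcttwbnz" (len 9), cursors c1@2 c3@3 c2@6, authorship .........
After op 2 (add_cursor(7)): buffer="mfcttwbnz" (len 9), cursors c1@2 c3@3 c2@6 c4@7, authorship .........
After op 3 (move_left): buffer="mfcttwbnz" (len 9), cursors c1@1 c3@2 c2@5 c4@6, authorship .........
After op 4 (move_right): buffer="mfcttwbnz" (len 9), cursors c1@2 c3@3 c2@6 c4@7, authorship .........
After op 5 (insert('y')): buffer="mfycyttwybynz" (len 13), cursors c1@3 c3@5 c2@9 c4@11, authorship ..1.3...2.4..
Authorship (.=original, N=cursor N): . . 1 . 3 . . . 2 . 4 . .
Index 0: author = original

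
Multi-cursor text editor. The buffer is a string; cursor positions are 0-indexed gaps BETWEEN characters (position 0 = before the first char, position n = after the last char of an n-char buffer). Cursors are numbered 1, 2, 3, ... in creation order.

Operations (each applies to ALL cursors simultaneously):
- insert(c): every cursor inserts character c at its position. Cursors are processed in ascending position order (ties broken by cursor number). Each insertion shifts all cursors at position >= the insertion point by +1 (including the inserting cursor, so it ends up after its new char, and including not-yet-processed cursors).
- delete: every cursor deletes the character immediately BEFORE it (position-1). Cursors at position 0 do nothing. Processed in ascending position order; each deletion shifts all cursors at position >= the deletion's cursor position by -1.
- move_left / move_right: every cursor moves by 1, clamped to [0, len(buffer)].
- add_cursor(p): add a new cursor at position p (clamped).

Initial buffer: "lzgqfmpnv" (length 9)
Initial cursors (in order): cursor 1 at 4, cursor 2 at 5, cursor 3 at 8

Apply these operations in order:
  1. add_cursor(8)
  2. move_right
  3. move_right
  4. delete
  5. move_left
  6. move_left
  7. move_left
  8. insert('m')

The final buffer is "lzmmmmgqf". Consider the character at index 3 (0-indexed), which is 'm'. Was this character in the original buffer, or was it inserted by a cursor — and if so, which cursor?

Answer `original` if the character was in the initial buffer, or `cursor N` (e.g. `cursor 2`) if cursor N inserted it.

After op 1 (add_cursor(8)): buffer="lzgqfmpnv" (len 9), cursors c1@4 c2@5 c3@8 c4@8, authorship .........
After op 2 (move_right): buffer="lzgqfmpnv" (len 9), cursors c1@5 c2@6 c3@9 c4@9, authorship .........
After op 3 (move_right): buffer="lzgqfmpnv" (len 9), cursors c1@6 c2@7 c3@9 c4@9, authorship .........
After op 4 (delete): buffer="lzgqf" (len 5), cursors c1@5 c2@5 c3@5 c4@5, authorship .....
After op 5 (move_left): buffer="lzgqf" (len 5), cursors c1@4 c2@4 c3@4 c4@4, authorship .....
After op 6 (move_left): buffer="lzgqf" (len 5), cursors c1@3 c2@3 c3@3 c4@3, authorship .....
After op 7 (move_left): buffer="lzgqf" (len 5), cursors c1@2 c2@2 c3@2 c4@2, authorship .....
After op 8 (insert('m')): buffer="lzmmmmgqf" (len 9), cursors c1@6 c2@6 c3@6 c4@6, authorship ..1234...
Authorship (.=original, N=cursor N): . . 1 2 3 4 . . .
Index 3: author = 2

Answer: cursor 2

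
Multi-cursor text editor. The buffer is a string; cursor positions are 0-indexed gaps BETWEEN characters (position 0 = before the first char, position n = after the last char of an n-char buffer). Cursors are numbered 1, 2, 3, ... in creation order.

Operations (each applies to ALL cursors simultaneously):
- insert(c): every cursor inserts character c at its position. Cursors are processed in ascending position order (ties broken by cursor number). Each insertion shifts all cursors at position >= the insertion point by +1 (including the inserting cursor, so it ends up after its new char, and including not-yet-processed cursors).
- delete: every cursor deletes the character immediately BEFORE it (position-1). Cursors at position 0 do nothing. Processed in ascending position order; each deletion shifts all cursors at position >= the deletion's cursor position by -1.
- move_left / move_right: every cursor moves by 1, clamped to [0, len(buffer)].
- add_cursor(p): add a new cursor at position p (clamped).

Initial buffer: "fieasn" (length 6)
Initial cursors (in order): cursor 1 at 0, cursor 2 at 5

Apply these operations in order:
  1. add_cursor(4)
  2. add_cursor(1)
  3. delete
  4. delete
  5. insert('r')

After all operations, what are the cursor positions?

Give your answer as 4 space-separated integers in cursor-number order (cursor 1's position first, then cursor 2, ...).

After op 1 (add_cursor(4)): buffer="fieasn" (len 6), cursors c1@0 c3@4 c2@5, authorship ......
After op 2 (add_cursor(1)): buffer="fieasn" (len 6), cursors c1@0 c4@1 c3@4 c2@5, authorship ......
After op 3 (delete): buffer="ien" (len 3), cursors c1@0 c4@0 c2@2 c3@2, authorship ...
After op 4 (delete): buffer="n" (len 1), cursors c1@0 c2@0 c3@0 c4@0, authorship .
After op 5 (insert('r')): buffer="rrrrn" (len 5), cursors c1@4 c2@4 c3@4 c4@4, authorship 1234.

Answer: 4 4 4 4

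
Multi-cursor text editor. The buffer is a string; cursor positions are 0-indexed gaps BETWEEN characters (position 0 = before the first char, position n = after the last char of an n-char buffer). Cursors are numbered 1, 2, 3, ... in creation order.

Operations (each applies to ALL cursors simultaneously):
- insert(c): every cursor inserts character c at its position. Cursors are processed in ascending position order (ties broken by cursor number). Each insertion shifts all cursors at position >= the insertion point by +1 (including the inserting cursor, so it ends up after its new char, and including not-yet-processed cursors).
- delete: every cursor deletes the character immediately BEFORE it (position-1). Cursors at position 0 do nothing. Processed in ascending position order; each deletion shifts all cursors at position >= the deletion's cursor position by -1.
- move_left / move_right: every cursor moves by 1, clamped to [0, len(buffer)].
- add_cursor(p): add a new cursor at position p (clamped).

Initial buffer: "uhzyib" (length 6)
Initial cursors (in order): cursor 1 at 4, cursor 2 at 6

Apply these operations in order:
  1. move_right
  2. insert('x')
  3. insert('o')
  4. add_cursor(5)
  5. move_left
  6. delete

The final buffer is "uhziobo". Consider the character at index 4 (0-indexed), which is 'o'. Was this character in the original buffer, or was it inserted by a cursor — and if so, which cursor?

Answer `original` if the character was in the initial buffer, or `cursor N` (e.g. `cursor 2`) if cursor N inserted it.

After op 1 (move_right): buffer="uhzyib" (len 6), cursors c1@5 c2@6, authorship ......
After op 2 (insert('x')): buffer="uhzyixbx" (len 8), cursors c1@6 c2@8, authorship .....1.2
After op 3 (insert('o')): buffer="uhzyixobxo" (len 10), cursors c1@7 c2@10, authorship .....11.22
After op 4 (add_cursor(5)): buffer="uhzyixobxo" (len 10), cursors c3@5 c1@7 c2@10, authorship .....11.22
After op 5 (move_left): buffer="uhzyixobxo" (len 10), cursors c3@4 c1@6 c2@9, authorship .....11.22
After op 6 (delete): buffer="uhziobo" (len 7), cursors c3@3 c1@4 c2@6, authorship ....1.2
Authorship (.=original, N=cursor N): . . . . 1 . 2
Index 4: author = 1

Answer: cursor 1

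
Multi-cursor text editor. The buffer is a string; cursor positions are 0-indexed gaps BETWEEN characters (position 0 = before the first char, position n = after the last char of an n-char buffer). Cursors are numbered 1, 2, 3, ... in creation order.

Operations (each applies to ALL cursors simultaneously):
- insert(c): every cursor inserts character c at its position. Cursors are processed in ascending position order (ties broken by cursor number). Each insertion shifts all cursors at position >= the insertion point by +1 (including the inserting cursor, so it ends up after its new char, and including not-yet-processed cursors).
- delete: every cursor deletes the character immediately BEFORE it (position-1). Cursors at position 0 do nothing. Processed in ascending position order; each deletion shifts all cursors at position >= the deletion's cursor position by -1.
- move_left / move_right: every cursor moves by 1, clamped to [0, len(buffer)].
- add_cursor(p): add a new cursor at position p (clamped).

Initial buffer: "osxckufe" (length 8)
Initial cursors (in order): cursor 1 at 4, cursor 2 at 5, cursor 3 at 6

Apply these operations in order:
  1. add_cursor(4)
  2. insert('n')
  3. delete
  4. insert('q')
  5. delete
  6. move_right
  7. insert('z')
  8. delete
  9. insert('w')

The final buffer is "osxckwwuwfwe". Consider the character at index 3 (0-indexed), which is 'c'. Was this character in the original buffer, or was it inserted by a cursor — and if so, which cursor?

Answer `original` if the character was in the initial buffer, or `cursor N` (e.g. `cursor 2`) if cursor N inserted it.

After op 1 (add_cursor(4)): buffer="osxckufe" (len 8), cursors c1@4 c4@4 c2@5 c3@6, authorship ........
After op 2 (insert('n')): buffer="osxcnnknunfe" (len 12), cursors c1@6 c4@6 c2@8 c3@10, authorship ....14.2.3..
After op 3 (delete): buffer="osxckufe" (len 8), cursors c1@4 c4@4 c2@5 c3@6, authorship ........
After op 4 (insert('q')): buffer="osxcqqkquqfe" (len 12), cursors c1@6 c4@6 c2@8 c3@10, authorship ....14.2.3..
After op 5 (delete): buffer="osxckufe" (len 8), cursors c1@4 c4@4 c2@5 c3@6, authorship ........
After op 6 (move_right): buffer="osxckufe" (len 8), cursors c1@5 c4@5 c2@6 c3@7, authorship ........
After op 7 (insert('z')): buffer="osxckzzuzfze" (len 12), cursors c1@7 c4@7 c2@9 c3@11, authorship .....14.2.3.
After op 8 (delete): buffer="osxckufe" (len 8), cursors c1@5 c4@5 c2@6 c3@7, authorship ........
After op 9 (insert('w')): buffer="osxckwwuwfwe" (len 12), cursors c1@7 c4@7 c2@9 c3@11, authorship .....14.2.3.
Authorship (.=original, N=cursor N): . . . . . 1 4 . 2 . 3 .
Index 3: author = original

Answer: original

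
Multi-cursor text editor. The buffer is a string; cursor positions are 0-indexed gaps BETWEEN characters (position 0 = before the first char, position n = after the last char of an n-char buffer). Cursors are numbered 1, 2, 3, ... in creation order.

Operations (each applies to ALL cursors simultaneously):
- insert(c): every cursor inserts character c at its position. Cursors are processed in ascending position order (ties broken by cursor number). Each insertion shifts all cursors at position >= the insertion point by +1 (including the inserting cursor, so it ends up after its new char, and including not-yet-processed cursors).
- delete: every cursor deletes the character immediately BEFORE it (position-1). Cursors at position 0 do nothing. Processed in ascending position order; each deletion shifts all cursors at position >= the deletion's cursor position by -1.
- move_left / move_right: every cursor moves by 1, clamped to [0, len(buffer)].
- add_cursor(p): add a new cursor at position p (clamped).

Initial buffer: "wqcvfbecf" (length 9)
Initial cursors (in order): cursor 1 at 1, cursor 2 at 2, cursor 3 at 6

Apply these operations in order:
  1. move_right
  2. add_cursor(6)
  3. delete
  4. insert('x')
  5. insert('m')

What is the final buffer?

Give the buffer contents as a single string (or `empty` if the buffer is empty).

After op 1 (move_right): buffer="wqcvfbecf" (len 9), cursors c1@2 c2@3 c3@7, authorship .........
After op 2 (add_cursor(6)): buffer="wqcvfbecf" (len 9), cursors c1@2 c2@3 c4@6 c3@7, authorship .........
After op 3 (delete): buffer="wvfcf" (len 5), cursors c1@1 c2@1 c3@3 c4@3, authorship .....
After op 4 (insert('x')): buffer="wxxvfxxcf" (len 9), cursors c1@3 c2@3 c3@7 c4@7, authorship .12..34..
After op 5 (insert('m')): buffer="wxxmmvfxxmmcf" (len 13), cursors c1@5 c2@5 c3@11 c4@11, authorship .1212..3434..

Answer: wxxmmvfxxmmcf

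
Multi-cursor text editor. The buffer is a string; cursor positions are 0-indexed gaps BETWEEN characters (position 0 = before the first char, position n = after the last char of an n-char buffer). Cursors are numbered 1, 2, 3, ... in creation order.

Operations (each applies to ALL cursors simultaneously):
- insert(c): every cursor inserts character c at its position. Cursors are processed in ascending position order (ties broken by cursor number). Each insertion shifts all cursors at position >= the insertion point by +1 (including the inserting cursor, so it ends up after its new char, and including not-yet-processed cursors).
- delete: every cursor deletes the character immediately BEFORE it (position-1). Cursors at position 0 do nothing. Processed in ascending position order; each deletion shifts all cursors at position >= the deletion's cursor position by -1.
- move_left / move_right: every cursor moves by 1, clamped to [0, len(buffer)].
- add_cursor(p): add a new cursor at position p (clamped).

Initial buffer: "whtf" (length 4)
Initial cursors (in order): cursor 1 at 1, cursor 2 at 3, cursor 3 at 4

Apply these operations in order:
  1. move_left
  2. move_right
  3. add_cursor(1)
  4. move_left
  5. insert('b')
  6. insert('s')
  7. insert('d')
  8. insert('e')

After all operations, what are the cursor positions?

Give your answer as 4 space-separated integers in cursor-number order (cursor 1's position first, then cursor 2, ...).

Answer: 8 14 19 8

Derivation:
After op 1 (move_left): buffer="whtf" (len 4), cursors c1@0 c2@2 c3@3, authorship ....
After op 2 (move_right): buffer="whtf" (len 4), cursors c1@1 c2@3 c3@4, authorship ....
After op 3 (add_cursor(1)): buffer="whtf" (len 4), cursors c1@1 c4@1 c2@3 c3@4, authorship ....
After op 4 (move_left): buffer="whtf" (len 4), cursors c1@0 c4@0 c2@2 c3@3, authorship ....
After op 5 (insert('b')): buffer="bbwhbtbf" (len 8), cursors c1@2 c4@2 c2@5 c3@7, authorship 14..2.3.
After op 6 (insert('s')): buffer="bbsswhbstbsf" (len 12), cursors c1@4 c4@4 c2@8 c3@11, authorship 1414..22.33.
After op 7 (insert('d')): buffer="bbssddwhbsdtbsdf" (len 16), cursors c1@6 c4@6 c2@11 c3@15, authorship 141414..222.333.
After op 8 (insert('e')): buffer="bbssddeewhbsdetbsdef" (len 20), cursors c1@8 c4@8 c2@14 c3@19, authorship 14141414..2222.3333.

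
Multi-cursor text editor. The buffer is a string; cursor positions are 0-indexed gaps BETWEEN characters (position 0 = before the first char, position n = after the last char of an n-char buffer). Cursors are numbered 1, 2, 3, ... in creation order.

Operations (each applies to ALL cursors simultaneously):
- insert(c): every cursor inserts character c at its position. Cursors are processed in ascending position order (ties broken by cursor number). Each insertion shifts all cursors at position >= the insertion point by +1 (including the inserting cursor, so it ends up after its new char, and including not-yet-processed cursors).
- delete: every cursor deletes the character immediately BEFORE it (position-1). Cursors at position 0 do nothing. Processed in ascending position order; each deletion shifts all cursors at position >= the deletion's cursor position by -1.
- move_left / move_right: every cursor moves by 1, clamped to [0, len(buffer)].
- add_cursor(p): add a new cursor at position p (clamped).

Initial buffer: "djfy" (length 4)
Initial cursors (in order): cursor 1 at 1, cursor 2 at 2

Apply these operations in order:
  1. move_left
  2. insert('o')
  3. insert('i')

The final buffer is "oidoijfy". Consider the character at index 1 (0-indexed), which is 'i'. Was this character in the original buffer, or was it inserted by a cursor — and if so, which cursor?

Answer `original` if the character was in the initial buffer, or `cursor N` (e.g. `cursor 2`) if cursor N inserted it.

After op 1 (move_left): buffer="djfy" (len 4), cursors c1@0 c2@1, authorship ....
After op 2 (insert('o')): buffer="odojfy" (len 6), cursors c1@1 c2@3, authorship 1.2...
After op 3 (insert('i')): buffer="oidoijfy" (len 8), cursors c1@2 c2@5, authorship 11.22...
Authorship (.=original, N=cursor N): 1 1 . 2 2 . . .
Index 1: author = 1

Answer: cursor 1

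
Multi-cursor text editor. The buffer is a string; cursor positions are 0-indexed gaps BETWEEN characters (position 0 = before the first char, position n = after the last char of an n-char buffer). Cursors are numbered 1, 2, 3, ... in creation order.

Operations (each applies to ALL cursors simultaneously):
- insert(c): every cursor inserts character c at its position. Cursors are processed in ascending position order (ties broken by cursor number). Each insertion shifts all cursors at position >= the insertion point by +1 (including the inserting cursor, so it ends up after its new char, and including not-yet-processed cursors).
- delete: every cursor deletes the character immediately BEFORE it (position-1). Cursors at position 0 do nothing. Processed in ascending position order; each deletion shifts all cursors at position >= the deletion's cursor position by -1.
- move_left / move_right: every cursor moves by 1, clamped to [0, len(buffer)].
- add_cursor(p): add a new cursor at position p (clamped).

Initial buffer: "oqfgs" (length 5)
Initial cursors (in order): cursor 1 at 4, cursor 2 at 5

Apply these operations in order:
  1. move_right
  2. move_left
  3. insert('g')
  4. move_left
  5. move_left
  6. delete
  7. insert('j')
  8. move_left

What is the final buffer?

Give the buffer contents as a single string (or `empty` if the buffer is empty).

After op 1 (move_right): buffer="oqfgs" (len 5), cursors c1@5 c2@5, authorship .....
After op 2 (move_left): buffer="oqfgs" (len 5), cursors c1@4 c2@4, authorship .....
After op 3 (insert('g')): buffer="oqfgggs" (len 7), cursors c1@6 c2@6, authorship ....12.
After op 4 (move_left): buffer="oqfgggs" (len 7), cursors c1@5 c2@5, authorship ....12.
After op 5 (move_left): buffer="oqfgggs" (len 7), cursors c1@4 c2@4, authorship ....12.
After op 6 (delete): buffer="oqggs" (len 5), cursors c1@2 c2@2, authorship ..12.
After op 7 (insert('j')): buffer="oqjjggs" (len 7), cursors c1@4 c2@4, authorship ..1212.
After op 8 (move_left): buffer="oqjjggs" (len 7), cursors c1@3 c2@3, authorship ..1212.

Answer: oqjjggs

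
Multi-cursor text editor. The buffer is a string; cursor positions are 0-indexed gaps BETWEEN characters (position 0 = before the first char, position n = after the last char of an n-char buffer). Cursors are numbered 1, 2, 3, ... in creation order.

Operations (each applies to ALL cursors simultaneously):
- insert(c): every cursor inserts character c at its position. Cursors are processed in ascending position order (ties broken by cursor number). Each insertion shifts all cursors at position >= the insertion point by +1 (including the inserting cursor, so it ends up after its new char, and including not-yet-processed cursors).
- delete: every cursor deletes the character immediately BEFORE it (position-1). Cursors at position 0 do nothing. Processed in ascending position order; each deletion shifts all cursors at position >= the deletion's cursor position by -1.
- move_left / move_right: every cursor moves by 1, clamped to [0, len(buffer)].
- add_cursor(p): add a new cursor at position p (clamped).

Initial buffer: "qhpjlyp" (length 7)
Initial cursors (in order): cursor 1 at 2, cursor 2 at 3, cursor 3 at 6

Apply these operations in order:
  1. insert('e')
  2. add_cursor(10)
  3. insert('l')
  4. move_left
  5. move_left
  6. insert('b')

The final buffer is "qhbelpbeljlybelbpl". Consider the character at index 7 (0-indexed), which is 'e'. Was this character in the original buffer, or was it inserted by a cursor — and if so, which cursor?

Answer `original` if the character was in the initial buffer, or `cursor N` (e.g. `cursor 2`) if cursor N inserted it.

Answer: cursor 2

Derivation:
After op 1 (insert('e')): buffer="qhepejlyep" (len 10), cursors c1@3 c2@5 c3@9, authorship ..1.2...3.
After op 2 (add_cursor(10)): buffer="qhepejlyep" (len 10), cursors c1@3 c2@5 c3@9 c4@10, authorship ..1.2...3.
After op 3 (insert('l')): buffer="qhelpeljlyelpl" (len 14), cursors c1@4 c2@7 c3@12 c4@14, authorship ..11.22...33.4
After op 4 (move_left): buffer="qhelpeljlyelpl" (len 14), cursors c1@3 c2@6 c3@11 c4@13, authorship ..11.22...33.4
After op 5 (move_left): buffer="qhelpeljlyelpl" (len 14), cursors c1@2 c2@5 c3@10 c4@12, authorship ..11.22...33.4
After op 6 (insert('b')): buffer="qhbelpbeljlybelbpl" (len 18), cursors c1@3 c2@7 c3@13 c4@16, authorship ..111.222...3334.4
Authorship (.=original, N=cursor N): . . 1 1 1 . 2 2 2 . . . 3 3 3 4 . 4
Index 7: author = 2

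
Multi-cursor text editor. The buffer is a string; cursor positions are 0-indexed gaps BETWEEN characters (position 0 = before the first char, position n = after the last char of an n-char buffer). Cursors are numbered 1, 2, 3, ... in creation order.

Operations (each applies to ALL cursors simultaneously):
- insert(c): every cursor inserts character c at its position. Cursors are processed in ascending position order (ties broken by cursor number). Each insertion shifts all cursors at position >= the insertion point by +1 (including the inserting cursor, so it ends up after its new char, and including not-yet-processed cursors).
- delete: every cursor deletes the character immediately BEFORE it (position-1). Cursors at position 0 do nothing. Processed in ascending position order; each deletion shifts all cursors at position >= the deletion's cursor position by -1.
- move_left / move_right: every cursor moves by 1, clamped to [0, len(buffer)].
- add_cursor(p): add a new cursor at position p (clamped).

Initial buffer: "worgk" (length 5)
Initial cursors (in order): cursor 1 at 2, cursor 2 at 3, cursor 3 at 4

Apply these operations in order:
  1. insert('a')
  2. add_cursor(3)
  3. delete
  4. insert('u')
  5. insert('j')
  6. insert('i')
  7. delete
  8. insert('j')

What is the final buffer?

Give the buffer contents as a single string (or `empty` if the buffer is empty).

Answer: wuujjjjrujjgujjk

Derivation:
After op 1 (insert('a')): buffer="woaragak" (len 8), cursors c1@3 c2@5 c3@7, authorship ..1.2.3.
After op 2 (add_cursor(3)): buffer="woaragak" (len 8), cursors c1@3 c4@3 c2@5 c3@7, authorship ..1.2.3.
After op 3 (delete): buffer="wrgk" (len 4), cursors c1@1 c4@1 c2@2 c3@3, authorship ....
After op 4 (insert('u')): buffer="wuuruguk" (len 8), cursors c1@3 c4@3 c2@5 c3@7, authorship .14.2.3.
After op 5 (insert('j')): buffer="wuujjrujgujk" (len 12), cursors c1@5 c4@5 c2@8 c3@11, authorship .1414.22.33.
After op 6 (insert('i')): buffer="wuujjiirujigujik" (len 16), cursors c1@7 c4@7 c2@11 c3@15, authorship .141414.222.333.
After op 7 (delete): buffer="wuujjrujgujk" (len 12), cursors c1@5 c4@5 c2@8 c3@11, authorship .1414.22.33.
After op 8 (insert('j')): buffer="wuujjjjrujjgujjk" (len 16), cursors c1@7 c4@7 c2@11 c3@15, authorship .141414.222.333.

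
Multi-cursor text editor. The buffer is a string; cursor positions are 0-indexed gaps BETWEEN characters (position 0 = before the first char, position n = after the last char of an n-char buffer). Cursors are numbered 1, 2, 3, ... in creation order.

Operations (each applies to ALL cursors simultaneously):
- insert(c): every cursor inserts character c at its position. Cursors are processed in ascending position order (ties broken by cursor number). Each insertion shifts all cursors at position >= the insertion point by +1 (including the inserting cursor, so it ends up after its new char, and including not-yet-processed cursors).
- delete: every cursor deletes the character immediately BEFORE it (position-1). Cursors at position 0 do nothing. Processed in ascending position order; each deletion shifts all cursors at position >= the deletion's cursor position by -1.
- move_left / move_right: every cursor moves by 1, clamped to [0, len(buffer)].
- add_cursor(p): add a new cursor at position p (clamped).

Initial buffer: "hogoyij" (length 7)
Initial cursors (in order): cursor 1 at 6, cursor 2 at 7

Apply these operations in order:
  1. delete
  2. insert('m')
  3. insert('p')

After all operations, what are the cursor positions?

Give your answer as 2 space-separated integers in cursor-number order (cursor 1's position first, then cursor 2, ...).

Answer: 9 9

Derivation:
After op 1 (delete): buffer="hogoy" (len 5), cursors c1@5 c2@5, authorship .....
After op 2 (insert('m')): buffer="hogoymm" (len 7), cursors c1@7 c2@7, authorship .....12
After op 3 (insert('p')): buffer="hogoymmpp" (len 9), cursors c1@9 c2@9, authorship .....1212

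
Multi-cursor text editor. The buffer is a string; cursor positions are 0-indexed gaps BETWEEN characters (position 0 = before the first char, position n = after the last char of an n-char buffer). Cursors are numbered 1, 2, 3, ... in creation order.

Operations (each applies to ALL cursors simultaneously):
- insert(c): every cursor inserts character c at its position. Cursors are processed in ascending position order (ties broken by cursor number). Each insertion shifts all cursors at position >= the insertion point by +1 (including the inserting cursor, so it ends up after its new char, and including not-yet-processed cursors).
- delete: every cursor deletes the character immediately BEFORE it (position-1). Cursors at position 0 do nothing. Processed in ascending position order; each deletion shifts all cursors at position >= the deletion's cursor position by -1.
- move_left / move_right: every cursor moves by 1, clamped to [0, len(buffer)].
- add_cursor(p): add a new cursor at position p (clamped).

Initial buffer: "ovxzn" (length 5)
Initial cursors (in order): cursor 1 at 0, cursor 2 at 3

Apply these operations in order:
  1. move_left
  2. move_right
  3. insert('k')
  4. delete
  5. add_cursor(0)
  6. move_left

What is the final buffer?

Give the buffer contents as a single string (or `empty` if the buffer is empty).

Answer: ovxzn

Derivation:
After op 1 (move_left): buffer="ovxzn" (len 5), cursors c1@0 c2@2, authorship .....
After op 2 (move_right): buffer="ovxzn" (len 5), cursors c1@1 c2@3, authorship .....
After op 3 (insert('k')): buffer="okvxkzn" (len 7), cursors c1@2 c2@5, authorship .1..2..
After op 4 (delete): buffer="ovxzn" (len 5), cursors c1@1 c2@3, authorship .....
After op 5 (add_cursor(0)): buffer="ovxzn" (len 5), cursors c3@0 c1@1 c2@3, authorship .....
After op 6 (move_left): buffer="ovxzn" (len 5), cursors c1@0 c3@0 c2@2, authorship .....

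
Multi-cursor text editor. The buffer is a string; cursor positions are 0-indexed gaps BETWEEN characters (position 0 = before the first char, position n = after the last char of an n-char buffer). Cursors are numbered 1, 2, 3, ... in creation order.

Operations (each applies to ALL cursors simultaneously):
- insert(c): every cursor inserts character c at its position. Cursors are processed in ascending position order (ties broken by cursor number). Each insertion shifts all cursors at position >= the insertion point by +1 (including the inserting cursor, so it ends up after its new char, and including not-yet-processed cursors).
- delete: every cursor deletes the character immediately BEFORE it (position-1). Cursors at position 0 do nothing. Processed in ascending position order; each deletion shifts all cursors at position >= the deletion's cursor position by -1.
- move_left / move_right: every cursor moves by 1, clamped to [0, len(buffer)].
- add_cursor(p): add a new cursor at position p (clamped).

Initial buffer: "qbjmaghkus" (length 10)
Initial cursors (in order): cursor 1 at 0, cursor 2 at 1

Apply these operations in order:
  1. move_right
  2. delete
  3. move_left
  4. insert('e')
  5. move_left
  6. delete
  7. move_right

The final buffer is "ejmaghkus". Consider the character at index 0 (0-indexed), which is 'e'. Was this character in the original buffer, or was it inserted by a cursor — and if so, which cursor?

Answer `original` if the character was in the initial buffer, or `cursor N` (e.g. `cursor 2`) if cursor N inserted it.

After op 1 (move_right): buffer="qbjmaghkus" (len 10), cursors c1@1 c2@2, authorship ..........
After op 2 (delete): buffer="jmaghkus" (len 8), cursors c1@0 c2@0, authorship ........
After op 3 (move_left): buffer="jmaghkus" (len 8), cursors c1@0 c2@0, authorship ........
After op 4 (insert('e')): buffer="eejmaghkus" (len 10), cursors c1@2 c2@2, authorship 12........
After op 5 (move_left): buffer="eejmaghkus" (len 10), cursors c1@1 c2@1, authorship 12........
After op 6 (delete): buffer="ejmaghkus" (len 9), cursors c1@0 c2@0, authorship 2........
After op 7 (move_right): buffer="ejmaghkus" (len 9), cursors c1@1 c2@1, authorship 2........
Authorship (.=original, N=cursor N): 2 . . . . . . . .
Index 0: author = 2

Answer: cursor 2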